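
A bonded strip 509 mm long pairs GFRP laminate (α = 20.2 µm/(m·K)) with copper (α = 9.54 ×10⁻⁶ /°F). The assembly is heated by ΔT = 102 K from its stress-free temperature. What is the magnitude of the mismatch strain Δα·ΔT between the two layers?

copper: α = 9.54×10⁻⁶/°F × 9/5 = 17.2×10⁻⁶/K.
Δα = |20.2 − 17.2|×10⁻⁶/K = 3.03×10⁻⁶/K.
Mismatch strain = Δα·ΔT = 3.03×10⁻⁶ × 102.0 = 3.09×10⁻⁴.

3.09×10⁻⁴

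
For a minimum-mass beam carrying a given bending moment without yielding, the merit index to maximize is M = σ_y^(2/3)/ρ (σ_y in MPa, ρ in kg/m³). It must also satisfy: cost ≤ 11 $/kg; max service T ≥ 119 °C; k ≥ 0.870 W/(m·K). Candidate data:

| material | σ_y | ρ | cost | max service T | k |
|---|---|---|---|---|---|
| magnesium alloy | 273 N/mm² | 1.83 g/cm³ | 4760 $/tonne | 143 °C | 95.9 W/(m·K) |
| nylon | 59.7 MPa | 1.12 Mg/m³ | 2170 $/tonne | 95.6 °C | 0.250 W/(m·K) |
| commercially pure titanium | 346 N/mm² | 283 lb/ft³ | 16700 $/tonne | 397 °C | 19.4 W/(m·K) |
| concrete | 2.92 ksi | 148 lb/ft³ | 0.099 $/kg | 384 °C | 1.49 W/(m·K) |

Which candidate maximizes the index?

magnesium alloy

Screen on constraints: cost ≤ 11 $/kg; max service T ≥ 119 °C; k ≥ 0.870 W/(m·K). Survivors: magnesium alloy, concrete.
After converting to SI:
  magnesium alloy: σ_y = 273.0 MPa, ρ = 1830 kg/m³
  concrete: σ_y = 20.13 MPa, ρ = 2371 kg/m³
  magnesium alloy: M = 23.0×10⁻³
  concrete: M = 3.12×10⁻³
Highest index: magnesium alloy.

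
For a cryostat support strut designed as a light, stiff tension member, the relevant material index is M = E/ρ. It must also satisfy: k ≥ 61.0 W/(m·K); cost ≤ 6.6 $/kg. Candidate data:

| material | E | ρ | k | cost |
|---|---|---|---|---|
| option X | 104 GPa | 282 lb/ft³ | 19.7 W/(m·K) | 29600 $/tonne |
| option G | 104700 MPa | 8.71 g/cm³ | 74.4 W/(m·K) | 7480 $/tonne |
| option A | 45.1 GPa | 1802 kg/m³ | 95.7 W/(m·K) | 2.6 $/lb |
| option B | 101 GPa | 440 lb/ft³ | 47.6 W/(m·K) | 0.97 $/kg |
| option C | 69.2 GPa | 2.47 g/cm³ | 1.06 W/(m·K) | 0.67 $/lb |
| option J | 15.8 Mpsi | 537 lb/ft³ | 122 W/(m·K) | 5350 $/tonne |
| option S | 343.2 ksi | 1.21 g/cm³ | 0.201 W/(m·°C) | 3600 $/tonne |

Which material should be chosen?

option A

Screen on constraints: k ≥ 61.0 W/(m·K); cost ≤ 6.6 $/kg. Survivors: option A, option J.
Normalizing units and computing the index:
  option A: E = 45.10 GPa, ρ = 1802 kg/m³
  option J: E = 108.9 GPa, ρ = 8602 kg/m³
  option A: M = 25.0 MN·m/kg
  option J: M = 12.7 MN·m/kg
Option A has the largest M.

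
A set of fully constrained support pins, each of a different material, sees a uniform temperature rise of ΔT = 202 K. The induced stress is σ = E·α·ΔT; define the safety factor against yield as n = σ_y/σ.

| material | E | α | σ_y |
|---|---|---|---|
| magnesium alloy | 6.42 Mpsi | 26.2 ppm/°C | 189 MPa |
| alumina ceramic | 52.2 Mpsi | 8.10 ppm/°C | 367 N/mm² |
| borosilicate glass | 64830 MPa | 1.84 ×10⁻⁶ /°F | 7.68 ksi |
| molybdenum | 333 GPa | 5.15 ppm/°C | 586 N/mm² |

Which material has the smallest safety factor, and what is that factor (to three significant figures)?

alumina ceramic, n = 0.623

Converting E to GPa, α to ×10⁻⁶/K, σ_y to MPa, then σ and n for each:
  magnesium alloy: E = 44.26, α = 26.2, σ_y = 189.0 → σ = 234 MPa, n = 0.807
  alumina ceramic: E = 359.9, α = 8.10, σ_y = 367.0 → σ = 589 MPa, n = 0.623
  borosilicate glass: E = 64.83, α = 3.31, σ_y = 52.95 → σ = 43.4 MPa, n = 1.22
  molybdenum: E = 333.0, α = 5.15, σ_y = 586.0 → σ = 346 MPa, n = 1.69
Smallest n: alumina ceramic with n = 0.623.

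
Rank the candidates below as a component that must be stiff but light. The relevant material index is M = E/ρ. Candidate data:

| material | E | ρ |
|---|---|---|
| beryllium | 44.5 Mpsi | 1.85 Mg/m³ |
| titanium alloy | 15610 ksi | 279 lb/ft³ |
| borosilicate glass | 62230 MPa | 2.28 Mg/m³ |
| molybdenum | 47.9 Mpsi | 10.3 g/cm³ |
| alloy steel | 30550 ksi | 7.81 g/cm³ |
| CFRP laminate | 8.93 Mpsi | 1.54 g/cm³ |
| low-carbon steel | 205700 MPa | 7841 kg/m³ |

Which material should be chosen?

beryllium

Putting every candidate on a common basis:
  beryllium: E = 306.8 GPa, ρ = 1850 kg/m³
  titanium alloy: E = 107.6 GPa, ρ = 4469 kg/m³
  borosilicate glass: E = 62.23 GPa, ρ = 2280 kg/m³
  molybdenum: E = 330.3 GPa, ρ = 10300 kg/m³
  alloy steel: E = 210.6 GPa, ρ = 7810 kg/m³
  CFRP laminate: E = 61.57 GPa, ρ = 1540 kg/m³
  low-carbon steel: E = 205.7 GPa, ρ = 7841 kg/m³
  beryllium: M = 166 MN·m/kg
  CFRP laminate: M = 40.0 MN·m/kg
  molybdenum: M = 32.1 MN·m/kg
  borosilicate glass: M = 27.3 MN·m/kg
  alloy steel: M = 27.0 MN·m/kg
  low-carbon steel: M = 26.2 MN·m/kg
  titanium alloy: M = 24.1 MN·m/kg
Highest index: beryllium.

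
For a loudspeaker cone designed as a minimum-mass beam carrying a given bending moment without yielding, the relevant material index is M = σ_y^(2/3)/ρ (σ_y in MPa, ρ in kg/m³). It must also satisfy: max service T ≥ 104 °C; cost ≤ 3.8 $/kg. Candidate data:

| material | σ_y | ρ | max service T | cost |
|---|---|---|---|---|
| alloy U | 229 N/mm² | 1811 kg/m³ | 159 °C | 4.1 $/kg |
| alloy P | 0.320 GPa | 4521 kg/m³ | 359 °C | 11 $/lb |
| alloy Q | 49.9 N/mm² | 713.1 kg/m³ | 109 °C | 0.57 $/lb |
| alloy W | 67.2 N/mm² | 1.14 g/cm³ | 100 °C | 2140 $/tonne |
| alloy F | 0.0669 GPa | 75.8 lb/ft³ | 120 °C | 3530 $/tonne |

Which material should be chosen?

Screen on constraints: max service T ≥ 104 °C; cost ≤ 3.8 $/kg. Survivors: alloy Q, alloy F.
In SI units:
  alloy Q: σ_y = 49.90 MPa, ρ = 713.1 kg/m³
  alloy F: σ_y = 66.90 MPa, ρ = 1214 kg/m³
  alloy Q: M = 19.0×10⁻³
  alloy F: M = 13.6×10⁻³
Highest index: alloy Q.

alloy Q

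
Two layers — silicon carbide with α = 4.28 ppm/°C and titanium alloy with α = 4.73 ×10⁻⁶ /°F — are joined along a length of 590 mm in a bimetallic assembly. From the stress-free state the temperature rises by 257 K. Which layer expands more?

titanium alloy

titanium alloy: α = 4.73×10⁻⁶/°F × 9/5 = 8.51×10⁻⁶/K.
α(silicon carbide) = 4.28×10⁻⁶/K vs α(titanium alloy) = 8.51×10⁻⁶/K.
Higher α expands more for the same ΔT: titanium alloy.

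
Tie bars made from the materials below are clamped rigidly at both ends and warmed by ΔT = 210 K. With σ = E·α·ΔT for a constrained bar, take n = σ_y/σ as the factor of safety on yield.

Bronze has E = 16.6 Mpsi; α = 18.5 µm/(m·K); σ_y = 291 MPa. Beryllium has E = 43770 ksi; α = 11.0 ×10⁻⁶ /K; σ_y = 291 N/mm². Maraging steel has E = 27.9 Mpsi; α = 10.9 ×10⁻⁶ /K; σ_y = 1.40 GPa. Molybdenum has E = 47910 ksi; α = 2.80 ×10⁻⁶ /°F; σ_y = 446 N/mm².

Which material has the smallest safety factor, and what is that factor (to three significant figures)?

Converting E to GPa, α to ×10⁻⁶/K, σ_y to MPa, then σ and n for each:
  bronze: E = 114.5, α = 18.5, σ_y = 291.0 → σ = 445 MPa, n = 0.654
  beryllium: E = 301.8, α = 11.0, σ_y = 291.0 → σ = 697 MPa, n = 0.417
  maraging steel: E = 192.4, α = 10.9, σ_y = 1400 → σ = 440 MPa, n = 3.18
  molybdenum: E = 330.3, α = 5.04, σ_y = 446.0 → σ = 350 MPa, n = 1.28
The minimum is beryllium at n = 0.417.

beryllium, n = 0.417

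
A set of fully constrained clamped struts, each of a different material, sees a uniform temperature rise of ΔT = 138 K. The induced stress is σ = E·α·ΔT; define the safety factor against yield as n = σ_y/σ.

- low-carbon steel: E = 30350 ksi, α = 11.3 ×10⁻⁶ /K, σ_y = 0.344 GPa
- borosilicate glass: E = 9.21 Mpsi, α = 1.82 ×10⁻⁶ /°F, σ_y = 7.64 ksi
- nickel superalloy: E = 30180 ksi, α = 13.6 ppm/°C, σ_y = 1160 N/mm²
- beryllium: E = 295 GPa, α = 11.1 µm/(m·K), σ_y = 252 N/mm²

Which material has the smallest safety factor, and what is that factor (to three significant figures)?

With everything in SI (GPa, ×10⁻⁶/K, MPa):
  low-carbon steel: E = 209.3, α = 11.3, σ_y = 344.0 → σ = 326 MPa, n = 1.05
  borosilicate glass: E = 63.50, α = 3.28, σ_y = 52.68 → σ = 28.7 MPa, n = 1.83
  nickel superalloy: E = 208.1, α = 13.6, σ_y = 1160 → σ = 391 MPa, n = 2.97
  beryllium: E = 295.0, α = 11.1, σ_y = 252.0 → σ = 452 MPa, n = 0.558
Smallest n: beryllium with n = 0.558.

beryllium, n = 0.558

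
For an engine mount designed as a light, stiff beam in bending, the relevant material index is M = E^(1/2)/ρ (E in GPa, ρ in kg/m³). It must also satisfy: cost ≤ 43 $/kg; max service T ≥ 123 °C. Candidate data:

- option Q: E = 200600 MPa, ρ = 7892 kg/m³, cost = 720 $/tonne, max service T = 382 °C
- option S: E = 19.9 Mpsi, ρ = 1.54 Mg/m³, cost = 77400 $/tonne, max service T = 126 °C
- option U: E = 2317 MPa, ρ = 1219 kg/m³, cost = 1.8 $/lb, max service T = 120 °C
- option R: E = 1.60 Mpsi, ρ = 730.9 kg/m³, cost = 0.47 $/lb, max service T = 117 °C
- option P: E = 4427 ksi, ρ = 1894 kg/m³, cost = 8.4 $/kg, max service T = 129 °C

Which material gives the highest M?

Screen on constraints: cost ≤ 43 $/kg; max service T ≥ 123 °C. Survivors: option Q, option P.
After converting to SI:
  option Q: E = 200.6 GPa, ρ = 7892 kg/m³
  option P: E = 30.52 GPa, ρ = 1894 kg/m³
  option P: M = 2.92×10⁻³
  option Q: M = 1.79×10⁻³
Option P ranks first.

option P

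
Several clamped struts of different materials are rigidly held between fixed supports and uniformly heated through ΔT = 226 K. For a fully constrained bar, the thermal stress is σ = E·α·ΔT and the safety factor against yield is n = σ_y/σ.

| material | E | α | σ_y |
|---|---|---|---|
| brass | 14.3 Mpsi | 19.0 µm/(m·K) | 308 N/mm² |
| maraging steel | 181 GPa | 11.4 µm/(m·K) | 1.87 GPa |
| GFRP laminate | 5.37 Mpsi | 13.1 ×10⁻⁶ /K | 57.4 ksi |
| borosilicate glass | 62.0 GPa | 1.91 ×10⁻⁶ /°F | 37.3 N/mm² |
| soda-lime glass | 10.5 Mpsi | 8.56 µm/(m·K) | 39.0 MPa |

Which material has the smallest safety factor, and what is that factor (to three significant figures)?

With everything in SI (GPa, ×10⁻⁶/K, MPa):
  brass: E = 98.60, α = 19.0, σ_y = 308.0 → σ = 423 MPa, n = 0.728
  maraging steel: E = 181.0, α = 11.4, σ_y = 1870 → σ = 466 MPa, n = 4.01
  GFRP laminate: E = 37.02, α = 13.1, σ_y = 395.8 → σ = 110 MPa, n = 3.61
  borosilicate glass: E = 62.00, α = 3.44, σ_y = 37.30 → σ = 48.2 MPa, n = 0.774
  soda-lime glass: E = 72.39, α = 8.56, σ_y = 39.00 → σ = 140 MPa, n = 0.278
Smallest n: soda-lime glass with n = 0.278.

soda-lime glass, n = 0.278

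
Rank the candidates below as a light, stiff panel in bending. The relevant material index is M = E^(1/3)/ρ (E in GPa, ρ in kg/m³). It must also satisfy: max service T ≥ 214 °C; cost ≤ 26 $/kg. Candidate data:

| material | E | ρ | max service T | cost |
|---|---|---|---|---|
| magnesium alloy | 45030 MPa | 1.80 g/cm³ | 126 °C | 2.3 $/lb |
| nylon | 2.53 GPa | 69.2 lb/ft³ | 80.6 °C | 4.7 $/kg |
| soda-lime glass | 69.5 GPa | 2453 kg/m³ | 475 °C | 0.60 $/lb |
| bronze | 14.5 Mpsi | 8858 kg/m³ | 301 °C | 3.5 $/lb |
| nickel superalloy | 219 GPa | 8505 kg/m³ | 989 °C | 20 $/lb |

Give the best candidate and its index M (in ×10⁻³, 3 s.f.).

Screen on constraints: max service T ≥ 214 °C; cost ≤ 26 $/kg. Survivors: soda-lime glass, bronze.
Normalizing units and computing the index:
  soda-lime glass: E = 69.50 GPa, ρ = 2453 kg/m³
  bronze: E = 99.97 GPa, ρ = 8858 kg/m³
  soda-lime glass: M = 1.68×10⁻³
  bronze: M = 0.524×10⁻³
Soda-lime glass has the largest M.

soda-lime glass, M = 1.68×10⁻³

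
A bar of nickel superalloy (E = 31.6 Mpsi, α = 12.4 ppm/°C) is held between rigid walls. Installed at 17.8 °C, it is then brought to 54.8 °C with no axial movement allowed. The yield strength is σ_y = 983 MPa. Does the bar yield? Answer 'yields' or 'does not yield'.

does not yield

E = 31.6 Mpsi = 217.9 GPa.
ΔT = 37.00 K. Constrained thermal stress σ = E·α·ΔT = 217.9×10³ MPa × 12.4×10⁻⁶ × 37.00 = 100 MPa (compressive).
Compare to σ_y = 983 MPa: σ < σ_y, so it does not yield.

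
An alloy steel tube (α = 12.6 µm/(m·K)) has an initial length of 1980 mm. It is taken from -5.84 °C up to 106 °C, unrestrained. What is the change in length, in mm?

2.79 mm

ΔT = 106 − (-5.84) = 111.8 K.
ΔL = α·L₀·ΔT = 12.6×10⁻⁶ × 1980 mm × 111.8 K = 2.79 mm.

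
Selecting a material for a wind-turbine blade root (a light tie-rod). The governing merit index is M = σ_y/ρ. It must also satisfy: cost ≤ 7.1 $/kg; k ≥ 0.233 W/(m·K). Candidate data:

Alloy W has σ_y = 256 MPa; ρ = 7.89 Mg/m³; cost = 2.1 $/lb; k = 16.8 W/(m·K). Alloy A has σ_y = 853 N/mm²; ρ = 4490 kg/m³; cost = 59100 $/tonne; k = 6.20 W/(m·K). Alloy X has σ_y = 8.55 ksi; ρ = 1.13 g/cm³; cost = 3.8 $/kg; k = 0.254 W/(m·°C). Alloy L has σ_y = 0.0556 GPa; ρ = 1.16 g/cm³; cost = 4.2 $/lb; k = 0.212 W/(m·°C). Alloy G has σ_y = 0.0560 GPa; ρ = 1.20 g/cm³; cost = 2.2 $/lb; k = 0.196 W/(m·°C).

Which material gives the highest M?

Screen on constraints: cost ≤ 7.1 $/kg; k ≥ 0.233 W/(m·K). Survivors: alloy W, alloy X.
Normalizing units and computing the index:
  alloy W: σ_y = 256.0 MPa, ρ = 7890 kg/m³
  alloy X: σ_y = 58.95 MPa, ρ = 1130 kg/m³
  alloy X: M = 52.2 kN·m/kg
  alloy W: M = 32.4 kN·m/kg
Alloy X ranks first.

alloy X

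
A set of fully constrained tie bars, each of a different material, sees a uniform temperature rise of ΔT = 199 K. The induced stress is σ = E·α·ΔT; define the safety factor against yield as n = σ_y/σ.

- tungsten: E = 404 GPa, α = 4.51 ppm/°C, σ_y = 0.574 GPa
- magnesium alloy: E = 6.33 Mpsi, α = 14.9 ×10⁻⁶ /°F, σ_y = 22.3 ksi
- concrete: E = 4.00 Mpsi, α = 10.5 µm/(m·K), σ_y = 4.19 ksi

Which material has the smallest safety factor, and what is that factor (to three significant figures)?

concrete, n = 0.501

Converting E to GPa, α to ×10⁻⁶/K, σ_y to MPa, then σ and n for each:
  tungsten: E = 404.0, α = 4.51, σ_y = 574.0 → σ = 363 MPa, n = 1.58
  magnesium alloy: E = 43.64, α = 26.8, σ_y = 153.8 → σ = 233 MPa, n = 0.660
  concrete: E = 27.58, α = 10.5, σ_y = 28.89 → σ = 57.6 MPa, n = 0.501
Concrete has the lowest safety factor, n = 0.501.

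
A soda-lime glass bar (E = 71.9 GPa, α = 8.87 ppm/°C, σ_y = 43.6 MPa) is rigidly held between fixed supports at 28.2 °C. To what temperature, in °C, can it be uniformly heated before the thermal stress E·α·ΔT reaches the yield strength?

96.6 °C

E·α·ΔT = 43.60 MPa ⇒ ΔT = 43.60 / (71.90×10³ × 8.87×10⁻⁶) = 68.37 K.
T = 28.2 + 68.37 = 96.57 °C.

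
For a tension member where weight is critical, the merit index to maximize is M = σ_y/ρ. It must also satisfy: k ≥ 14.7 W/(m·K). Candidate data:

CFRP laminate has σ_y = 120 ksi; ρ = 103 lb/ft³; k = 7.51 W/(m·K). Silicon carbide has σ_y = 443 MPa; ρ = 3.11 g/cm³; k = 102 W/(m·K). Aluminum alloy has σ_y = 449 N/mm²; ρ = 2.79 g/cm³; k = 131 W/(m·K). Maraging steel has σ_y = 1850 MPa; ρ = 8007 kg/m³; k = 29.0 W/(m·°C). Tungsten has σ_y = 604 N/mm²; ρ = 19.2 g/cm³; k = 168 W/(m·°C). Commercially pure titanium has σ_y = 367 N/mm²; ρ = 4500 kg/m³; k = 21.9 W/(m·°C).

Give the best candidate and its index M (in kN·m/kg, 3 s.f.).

Screen on constraints: k ≥ 14.7 W/(m·K). Survivors: silicon carbide, aluminum alloy, maraging steel, tungsten, commercially pure titanium.
Convert each candidate to consistent units, then evaluate M:
  silicon carbide: σ_y = 443.0 MPa, ρ = 3110 kg/m³
  aluminum alloy: σ_y = 449.0 MPa, ρ = 2790 kg/m³
  maraging steel: σ_y = 1850 MPa, ρ = 8007 kg/m³
  tungsten: σ_y = 604.0 MPa, ρ = 19200 kg/m³
  commercially pure titanium: σ_y = 367.0 MPa, ρ = 4500 kg/m³
  maraging steel: M = 231 kN·m/kg
  aluminum alloy: M = 161 kN·m/kg
  silicon carbide: M = 142 kN·m/kg
  commercially pure titanium: M = 81.6 kN·m/kg
  tungsten: M = 31.5 kN·m/kg
Highest index: maraging steel.

maraging steel, M = 231 kN·m/kg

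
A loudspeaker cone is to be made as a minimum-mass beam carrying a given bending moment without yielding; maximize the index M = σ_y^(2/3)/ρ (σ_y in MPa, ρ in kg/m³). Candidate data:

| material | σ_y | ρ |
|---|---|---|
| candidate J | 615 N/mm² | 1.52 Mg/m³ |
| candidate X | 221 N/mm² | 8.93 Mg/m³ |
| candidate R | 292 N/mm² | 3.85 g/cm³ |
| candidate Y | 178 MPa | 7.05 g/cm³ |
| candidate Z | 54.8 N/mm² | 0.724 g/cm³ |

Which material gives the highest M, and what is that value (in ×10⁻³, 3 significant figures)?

After converting to SI:
  candidate J: σ_y = 615.0 MPa, ρ = 1520 kg/m³
  candidate X: σ_y = 221.0 MPa, ρ = 8930 kg/m³
  candidate R: σ_y = 292.0 MPa, ρ = 3850 kg/m³
  candidate Y: σ_y = 178.0 MPa, ρ = 7050 kg/m³
  candidate Z: σ_y = 54.80 MPa, ρ = 724.0 kg/m³
  candidate J: M = 47.6×10⁻³
  candidate Z: M = 19.9×10⁻³
  candidate R: M = 11.4×10⁻³
  candidate Y: M = 4.49×10⁻³
  candidate X: M = 4.09×10⁻³
The maximum is for candidate J.

candidate J, M = 47.6×10⁻³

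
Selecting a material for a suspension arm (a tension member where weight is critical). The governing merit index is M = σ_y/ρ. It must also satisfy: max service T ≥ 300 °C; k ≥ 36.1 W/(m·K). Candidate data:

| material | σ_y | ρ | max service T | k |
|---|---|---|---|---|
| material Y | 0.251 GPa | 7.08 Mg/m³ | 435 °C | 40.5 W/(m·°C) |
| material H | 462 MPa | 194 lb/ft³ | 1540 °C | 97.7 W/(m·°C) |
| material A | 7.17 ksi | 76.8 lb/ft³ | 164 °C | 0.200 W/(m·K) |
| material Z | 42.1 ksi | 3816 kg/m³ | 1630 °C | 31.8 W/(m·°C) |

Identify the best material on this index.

material H

Screen on constraints: max service T ≥ 300 °C; k ≥ 36.1 W/(m·K). Survivors: material Y, material H.
After converting to SI:
  material Y: σ_y = 251.0 MPa, ρ = 7080 kg/m³
  material H: σ_y = 462.0 MPa, ρ = 3108 kg/m³
  material H: M = 149 kN·m/kg
  material Y: M = 35.5 kN·m/kg
The maximum is for material H.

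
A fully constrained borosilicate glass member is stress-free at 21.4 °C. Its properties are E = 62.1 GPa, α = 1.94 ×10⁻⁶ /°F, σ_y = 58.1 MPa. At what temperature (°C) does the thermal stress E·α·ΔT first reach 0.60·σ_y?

182 °C

α = 1.94×10⁻⁶/°F × 9/5 = 3.49×10⁻⁶/K.
E·α·ΔT = 34.86 MPa ⇒ ΔT = 34.86 / (62.10×10³ × 3.49×10⁻⁶) = 160.8 K.
T = 21.4 + 160.8 = 182.2 °C.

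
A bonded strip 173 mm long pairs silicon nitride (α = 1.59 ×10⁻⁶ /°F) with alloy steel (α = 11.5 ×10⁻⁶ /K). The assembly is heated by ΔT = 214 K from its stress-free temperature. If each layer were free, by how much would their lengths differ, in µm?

320 µm

silicon nitride: α = 1.59×10⁻⁶/°F × 9/5 = 2.86×10⁻⁶/K.
Δα = |2.86 − 11.5|×10⁻⁶/K = 8.64×10⁻⁶/K.
ΔL_mismatch = Δα·L·ΔT = 8.64×10⁻⁶ × 173.0 mm × 214.0 K = 320 µm.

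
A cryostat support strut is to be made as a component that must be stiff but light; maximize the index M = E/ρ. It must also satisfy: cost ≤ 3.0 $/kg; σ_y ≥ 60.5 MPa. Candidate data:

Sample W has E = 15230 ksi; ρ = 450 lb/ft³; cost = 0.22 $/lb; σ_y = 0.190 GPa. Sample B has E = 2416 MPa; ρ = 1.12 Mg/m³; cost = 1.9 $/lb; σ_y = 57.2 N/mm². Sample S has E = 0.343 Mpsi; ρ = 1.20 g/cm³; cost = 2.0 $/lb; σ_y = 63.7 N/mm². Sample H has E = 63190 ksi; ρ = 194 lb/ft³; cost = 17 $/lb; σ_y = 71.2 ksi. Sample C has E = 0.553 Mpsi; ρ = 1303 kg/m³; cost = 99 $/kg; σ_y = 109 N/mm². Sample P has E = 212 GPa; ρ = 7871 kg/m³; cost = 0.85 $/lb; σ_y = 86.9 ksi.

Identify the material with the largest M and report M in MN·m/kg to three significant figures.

sample P, M = 26.9 MN·m/kg

Screen on constraints: cost ≤ 3.0 $/kg; σ_y ≥ 60.5 MPa. Survivors: sample W, sample P.
Putting every candidate on a common basis:
  sample W: E = 105.0 GPa, ρ = 7208 kg/m³
  sample P: E = 212.0 GPa, ρ = 7871 kg/m³
  sample P: M = 26.9 MN·m/kg
  sample W: M = 14.6 MN·m/kg
The maximum is for sample P.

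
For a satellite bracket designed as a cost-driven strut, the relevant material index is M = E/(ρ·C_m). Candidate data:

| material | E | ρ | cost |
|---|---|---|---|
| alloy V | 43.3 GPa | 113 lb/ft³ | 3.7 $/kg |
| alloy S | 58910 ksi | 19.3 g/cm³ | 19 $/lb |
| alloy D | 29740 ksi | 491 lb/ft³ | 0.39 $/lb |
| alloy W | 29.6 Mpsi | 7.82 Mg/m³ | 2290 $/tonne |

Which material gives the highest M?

alloy D

Normalizing units and computing the index:
  alloy V: E = 43.30 GPa, ρ = 1810 kg/m³, cost = 3.700 $/kg
  alloy S: E = 406.2 GPa, ρ = 19300 kg/m³, cost = 41.89 $/kg
  alloy D: E = 205.1 GPa, ρ = 7865 kg/m³, cost = 0.8598 $/kg
  alloy W: E = 204.1 GPa, ρ = 7820 kg/m³, cost = 2.290 $/kg
  alloy D: M = 30.3 MN·m per $
  alloy W: M = 11.4 MN·m per $
  alloy V: M = 6.47 MN·m per $
  alloy S: M = 0.502 MN·m per $
Alloy D has the largest M.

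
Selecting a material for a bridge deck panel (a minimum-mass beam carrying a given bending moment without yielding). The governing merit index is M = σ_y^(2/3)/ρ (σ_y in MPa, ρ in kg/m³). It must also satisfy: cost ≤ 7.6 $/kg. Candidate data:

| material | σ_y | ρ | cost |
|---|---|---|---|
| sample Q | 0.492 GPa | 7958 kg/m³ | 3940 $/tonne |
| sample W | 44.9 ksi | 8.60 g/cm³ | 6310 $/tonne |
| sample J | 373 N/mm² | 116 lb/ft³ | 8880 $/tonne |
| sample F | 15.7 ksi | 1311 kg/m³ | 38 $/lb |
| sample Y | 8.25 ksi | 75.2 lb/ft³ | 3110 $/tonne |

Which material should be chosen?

sample Y

Screen on constraints: cost ≤ 7.6 $/kg. Survivors: sample Q, sample W, sample Y.
Normalizing units and computing the index:
  sample Q: σ_y = 492.0 MPa, ρ = 7958 kg/m³
  sample W: σ_y = 309.6 MPa, ρ = 8600 kg/m³
  sample Y: σ_y = 56.88 MPa, ρ = 1205 kg/m³
  sample Y: M = 12.3×10⁻³
  sample Q: M = 7.83×10⁻³
  sample W: M = 5.32×10⁻³
Sample Y has the largest M.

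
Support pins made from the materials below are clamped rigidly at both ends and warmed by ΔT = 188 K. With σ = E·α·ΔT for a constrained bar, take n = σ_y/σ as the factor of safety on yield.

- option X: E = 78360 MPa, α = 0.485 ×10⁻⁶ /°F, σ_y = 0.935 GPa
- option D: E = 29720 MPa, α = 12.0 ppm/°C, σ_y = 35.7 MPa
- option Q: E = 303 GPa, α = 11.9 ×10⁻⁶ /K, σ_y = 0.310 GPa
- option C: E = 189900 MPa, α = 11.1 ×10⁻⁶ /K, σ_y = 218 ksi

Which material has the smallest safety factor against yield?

option Q

In consistent units (E in GPa, α in ×10⁻⁶/K, σ_y in MPa):
  option X: E = 78.36, α = 0.873, σ_y = 935.0 → σ = 12.9 MPa, n = 72.7
  option D: E = 29.72, α = 12.0, σ_y = 35.70 → σ = 67.0 MPa, n = 0.532
  option Q: E = 303.0, α = 11.9, σ_y = 310.0 → σ = 678 MPa, n = 0.457
  option C: E = 189.9, α = 11.1, σ_y = 1503 → σ = 396 MPa, n = 3.79
Smallest n: option Q with n = 0.457.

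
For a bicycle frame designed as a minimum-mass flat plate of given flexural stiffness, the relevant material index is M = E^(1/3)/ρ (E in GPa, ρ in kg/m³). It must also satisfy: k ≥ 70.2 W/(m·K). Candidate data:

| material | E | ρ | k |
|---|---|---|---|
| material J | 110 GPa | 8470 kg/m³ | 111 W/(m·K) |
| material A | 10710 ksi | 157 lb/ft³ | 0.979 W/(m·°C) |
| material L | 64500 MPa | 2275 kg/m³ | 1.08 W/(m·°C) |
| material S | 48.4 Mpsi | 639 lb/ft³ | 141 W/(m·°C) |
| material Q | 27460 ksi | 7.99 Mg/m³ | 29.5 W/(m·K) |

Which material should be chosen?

Screen on constraints: k ≥ 70.2 W/(m·K). Survivors: material J, material S.
Normalizing units and computing the index:
  material J: E = 110.0 GPa, ρ = 8470 kg/m³
  material S: E = 333.7 GPa, ρ = 10240 kg/m³
  material S: M = 0.678×10⁻³
  material J: M = 0.566×10⁻³
Highest index: material S.

material S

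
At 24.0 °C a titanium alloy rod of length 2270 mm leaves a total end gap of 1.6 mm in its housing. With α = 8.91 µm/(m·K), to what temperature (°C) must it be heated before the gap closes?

103 °C

α·L₀·ΔT = 1.6 mm ⇒ ΔT = 1.6 / (8.91×10⁻⁶ × 2270.0) = 79.11 K.
T = 24.0 + 79.11 = 103.1 °C.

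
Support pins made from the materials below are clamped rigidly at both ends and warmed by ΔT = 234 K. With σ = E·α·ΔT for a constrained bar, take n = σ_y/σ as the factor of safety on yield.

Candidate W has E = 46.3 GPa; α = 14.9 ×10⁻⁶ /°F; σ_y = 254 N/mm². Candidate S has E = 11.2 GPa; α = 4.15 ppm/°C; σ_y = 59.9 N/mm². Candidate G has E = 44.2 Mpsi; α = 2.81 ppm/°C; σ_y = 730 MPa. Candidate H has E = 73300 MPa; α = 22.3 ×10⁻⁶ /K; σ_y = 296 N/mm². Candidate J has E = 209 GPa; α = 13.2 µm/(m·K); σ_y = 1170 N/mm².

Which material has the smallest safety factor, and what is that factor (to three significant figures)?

Per material, after unit conversion:
  candidate W: E = 46.30, α = 26.8, σ_y = 254.0 → σ = 291 MPa, n = 0.874
  candidate S: E = 11.20, α = 4.15, σ_y = 59.90 → σ = 10.9 MPa, n = 5.51
  candidate G: E = 304.7, α = 2.81, σ_y = 730.0 → σ = 200 MPa, n = 3.64
  candidate H: E = 73.30, α = 22.3, σ_y = 296.0 → σ = 382 MPa, n = 0.774
  candidate J: E = 209.0, α = 13.2, σ_y = 1170 → σ = 646 MPa, n = 1.81
Candidate H has the lowest safety factor, n = 0.774.

candidate H, n = 0.774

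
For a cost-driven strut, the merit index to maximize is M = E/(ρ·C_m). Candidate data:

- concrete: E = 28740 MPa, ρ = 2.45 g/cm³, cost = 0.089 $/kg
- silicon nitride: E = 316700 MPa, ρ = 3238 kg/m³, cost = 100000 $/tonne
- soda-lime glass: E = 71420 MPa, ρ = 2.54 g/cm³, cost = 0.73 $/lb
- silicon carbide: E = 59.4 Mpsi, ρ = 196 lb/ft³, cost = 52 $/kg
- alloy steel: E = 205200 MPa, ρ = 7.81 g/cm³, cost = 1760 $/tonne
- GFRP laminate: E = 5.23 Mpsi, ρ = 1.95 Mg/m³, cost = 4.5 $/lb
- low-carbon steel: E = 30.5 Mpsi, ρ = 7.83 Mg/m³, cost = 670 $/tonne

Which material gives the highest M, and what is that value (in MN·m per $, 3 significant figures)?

In SI units:
  concrete: E = 28.74 GPa, ρ = 2450 kg/m³, cost = 0.08900 $/kg
  silicon nitride: E = 316.7 GPa, ρ = 3238 kg/m³, cost = 100.0 $/kg
  soda-lime glass: E = 71.42 GPa, ρ = 2540 kg/m³, cost = 1.609 $/kg
  silicon carbide: E = 409.5 GPa, ρ = 3140 kg/m³, cost = 52.00 $/kg
  alloy steel: E = 205.2 GPa, ρ = 7810 kg/m³, cost = 1.760 $/kg
  GFRP laminate: E = 36.06 GPa, ρ = 1950 kg/m³, cost = 9.921 $/kg
  low-carbon steel: E = 210.3 GPa, ρ = 7830 kg/m³, cost = 0.6700 $/kg
  concrete: M = 132 MN·m per $
  low-carbon steel: M = 40.1 MN·m per $
  soda-lime glass: M = 17.5 MN·m per $
  alloy steel: M = 14.9 MN·m per $
  silicon carbide: M = 2.51 MN·m per $
  GFRP laminate: M = 1.86 MN·m per $
  silicon nitride: M = 0.978 MN·m per $
Concrete ranks first.

concrete, M = 132 MN·m per $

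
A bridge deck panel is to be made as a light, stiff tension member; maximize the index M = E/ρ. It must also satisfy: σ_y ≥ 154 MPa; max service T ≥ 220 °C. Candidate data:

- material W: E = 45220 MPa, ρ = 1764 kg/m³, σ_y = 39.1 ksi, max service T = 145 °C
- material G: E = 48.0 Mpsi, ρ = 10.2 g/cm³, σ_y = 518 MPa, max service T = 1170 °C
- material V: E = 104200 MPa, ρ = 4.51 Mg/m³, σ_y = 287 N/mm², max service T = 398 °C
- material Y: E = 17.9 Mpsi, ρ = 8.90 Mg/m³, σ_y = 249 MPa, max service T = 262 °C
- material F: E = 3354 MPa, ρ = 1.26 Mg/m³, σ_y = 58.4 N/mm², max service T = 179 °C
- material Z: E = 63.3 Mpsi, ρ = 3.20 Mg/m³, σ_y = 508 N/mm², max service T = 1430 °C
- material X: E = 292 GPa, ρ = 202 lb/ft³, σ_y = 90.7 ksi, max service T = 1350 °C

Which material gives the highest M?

Screen on constraints: σ_y ≥ 154 MPa; max service T ≥ 220 °C. Survivors: material G, material V, material Y, material Z, material X.
Putting every candidate on a common basis:
  material G: E = 330.9 GPa, ρ = 10200 kg/m³
  material V: E = 104.2 GPa, ρ = 4510 kg/m³
  material Y: E = 123.4 GPa, ρ = 8900 kg/m³
  material Z: E = 436.4 GPa, ρ = 3200 kg/m³
  material X: E = 292.0 GPa, ρ = 3236 kg/m³
  material Z: M = 136 MN·m/kg
  material X: M = 90.2 MN·m/kg
  material G: M = 32.4 MN·m/kg
  material V: M = 23.1 MN·m/kg
  material Y: M = 13.9 MN·m/kg
Highest index: material Z.

material Z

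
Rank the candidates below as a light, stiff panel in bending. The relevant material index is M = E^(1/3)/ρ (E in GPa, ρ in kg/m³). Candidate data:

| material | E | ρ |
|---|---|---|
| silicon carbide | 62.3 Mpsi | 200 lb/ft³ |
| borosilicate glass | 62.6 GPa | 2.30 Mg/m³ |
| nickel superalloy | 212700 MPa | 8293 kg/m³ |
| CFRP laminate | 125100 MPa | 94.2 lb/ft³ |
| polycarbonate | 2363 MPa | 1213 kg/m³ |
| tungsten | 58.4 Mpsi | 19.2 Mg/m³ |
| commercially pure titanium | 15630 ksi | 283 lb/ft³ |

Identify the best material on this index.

CFRP laminate

Convert each candidate to consistent units, then evaluate M:
  silicon carbide: E = 429.5 GPa, ρ = 3204 kg/m³
  borosilicate glass: E = 62.60 GPa, ρ = 2300 kg/m³
  nickel superalloy: E = 212.7 GPa, ρ = 8293 kg/m³
  CFRP laminate: E = 125.1 GPa, ρ = 1509 kg/m³
  polycarbonate: E = 2.363 GPa, ρ = 1213 kg/m³
  tungsten: E = 402.7 GPa, ρ = 19200 kg/m³
  commercially pure titanium: E = 107.8 GPa, ρ = 4533 kg/m³
  CFRP laminate: M = 3.31×10⁻³
  silicon carbide: M = 2.36×10⁻³
  borosilicate glass: M = 1.73×10⁻³
  polycarbonate: M = 1.10×10⁻³
  commercially pure titanium: M = 1.05×10⁻³
  nickel superalloy: M = 0.720×10⁻³
  tungsten: M = 0.385×10⁻³
The maximum is for CFRP laminate.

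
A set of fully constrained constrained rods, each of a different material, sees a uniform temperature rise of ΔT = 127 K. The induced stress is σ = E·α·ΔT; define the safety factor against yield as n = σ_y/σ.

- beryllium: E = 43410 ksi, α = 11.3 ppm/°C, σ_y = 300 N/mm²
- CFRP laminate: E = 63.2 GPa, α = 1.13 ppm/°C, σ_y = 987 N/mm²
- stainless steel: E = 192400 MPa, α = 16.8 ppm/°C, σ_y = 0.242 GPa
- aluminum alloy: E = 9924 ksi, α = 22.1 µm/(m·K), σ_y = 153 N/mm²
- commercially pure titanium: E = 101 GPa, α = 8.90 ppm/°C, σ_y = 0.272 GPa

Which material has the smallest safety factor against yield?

stainless steel

With everything in SI (GPa, ×10⁻⁶/K, MPa):
  beryllium: E = 299.3, α = 11.3, σ_y = 300.0 → σ = 430 MPa, n = 0.698
  CFRP laminate: E = 63.20, α = 1.13, σ_y = 987.0 → σ = 9.07 MPa, n = 109
  stainless steel: E = 192.4, α = 16.8, σ_y = 242.0 → σ = 411 MPa, n = 0.590
  aluminum alloy: E = 68.42, α = 22.1, σ_y = 153.0 → σ = 192 MPa, n = 0.797
  commercially pure titanium: E = 101.0, α = 8.90, σ_y = 272.0 → σ = 114 MPa, n = 2.38
Smallest n: stainless steel with n = 0.590.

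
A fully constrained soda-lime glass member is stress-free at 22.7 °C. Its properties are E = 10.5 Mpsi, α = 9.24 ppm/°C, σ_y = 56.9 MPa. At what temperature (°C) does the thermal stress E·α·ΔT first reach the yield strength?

E = 10.5 Mpsi = 72.39 GPa.
E·α·ΔT = 56.90 MPa ⇒ ΔT = 56.90 / (72.39×10³ × 9.24×10⁻⁶) = 85.06 K.
T = 22.7 + 85.06 = 107.8 °C.

108 °C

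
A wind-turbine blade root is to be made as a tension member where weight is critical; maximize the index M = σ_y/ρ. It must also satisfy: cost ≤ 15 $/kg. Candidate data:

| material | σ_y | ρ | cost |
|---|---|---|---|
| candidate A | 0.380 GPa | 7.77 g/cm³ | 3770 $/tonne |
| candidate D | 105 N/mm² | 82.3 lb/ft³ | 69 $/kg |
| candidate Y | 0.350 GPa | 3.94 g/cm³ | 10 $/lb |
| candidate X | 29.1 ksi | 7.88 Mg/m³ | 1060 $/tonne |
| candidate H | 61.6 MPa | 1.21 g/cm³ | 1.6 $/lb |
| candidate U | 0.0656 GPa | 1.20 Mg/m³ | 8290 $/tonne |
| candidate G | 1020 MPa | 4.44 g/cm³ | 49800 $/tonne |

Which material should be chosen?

candidate U

Screen on constraints: cost ≤ 15 $/kg. Survivors: candidate A, candidate X, candidate H, candidate U.
Convert each candidate to consistent units, then evaluate M:
  candidate A: σ_y = 380.0 MPa, ρ = 7770 kg/m³
  candidate X: σ_y = 200.6 MPa, ρ = 7880 kg/m³
  candidate H: σ_y = 61.60 MPa, ρ = 1210 kg/m³
  candidate U: σ_y = 65.60 MPa, ρ = 1200 kg/m³
  candidate U: M = 54.7 kN·m/kg
  candidate H: M = 50.9 kN·m/kg
  candidate A: M = 48.9 kN·m/kg
  candidate X: M = 25.5 kN·m/kg
The maximum is for candidate U.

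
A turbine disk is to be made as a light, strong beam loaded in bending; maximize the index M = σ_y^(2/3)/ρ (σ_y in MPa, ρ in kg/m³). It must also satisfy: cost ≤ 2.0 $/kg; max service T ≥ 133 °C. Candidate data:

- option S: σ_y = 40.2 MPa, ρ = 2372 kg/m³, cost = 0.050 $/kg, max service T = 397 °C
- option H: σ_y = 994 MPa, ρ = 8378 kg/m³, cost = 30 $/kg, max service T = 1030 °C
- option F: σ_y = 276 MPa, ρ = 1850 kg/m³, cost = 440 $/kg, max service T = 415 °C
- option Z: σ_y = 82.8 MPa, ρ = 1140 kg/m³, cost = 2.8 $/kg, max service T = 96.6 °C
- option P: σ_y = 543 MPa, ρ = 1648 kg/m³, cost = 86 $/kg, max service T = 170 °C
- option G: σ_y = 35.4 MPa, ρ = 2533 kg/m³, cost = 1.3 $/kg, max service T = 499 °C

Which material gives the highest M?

Screen on constraints: cost ≤ 2.0 $/kg; max service T ≥ 133 °C. Survivors: option S, option G.
Evaluate M for each candidate:
  option S: M = 4.95×10⁻³
  option G: M = 4.26×10⁻³
Option S has the largest M.

option S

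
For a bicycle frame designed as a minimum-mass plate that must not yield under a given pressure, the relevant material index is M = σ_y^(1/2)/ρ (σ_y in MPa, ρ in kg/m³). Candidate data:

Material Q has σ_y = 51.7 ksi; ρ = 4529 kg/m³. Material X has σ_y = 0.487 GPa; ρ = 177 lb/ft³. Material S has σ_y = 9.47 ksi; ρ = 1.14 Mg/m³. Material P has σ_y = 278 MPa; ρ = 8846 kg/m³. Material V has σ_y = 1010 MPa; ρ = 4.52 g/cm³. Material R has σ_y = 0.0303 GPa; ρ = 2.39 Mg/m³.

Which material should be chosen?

material X

Normalizing units and computing the index:
  material Q: σ_y = 356.5 MPa, ρ = 4529 kg/m³
  material X: σ_y = 487.0 MPa, ρ = 2835 kg/m³
  material S: σ_y = 65.29 MPa, ρ = 1140 kg/m³
  material P: σ_y = 278.0 MPa, ρ = 8846 kg/m³
  material V: σ_y = 1010 MPa, ρ = 4520 kg/m³
  material R: σ_y = 30.30 MPa, ρ = 2390 kg/m³
  material X: M = 7.78×10⁻³
  material S: M = 7.09×10⁻³
  material V: M = 7.03×10⁻³
  material Q: M = 4.17×10⁻³
  material R: M = 2.30×10⁻³
  material P: M = 1.88×10⁻³
Highest index: material X.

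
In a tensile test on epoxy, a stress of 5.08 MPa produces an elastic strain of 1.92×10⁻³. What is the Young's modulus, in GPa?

2.65 GPa

E = σ/ε = 5.08 MPa / 1.92×10⁻³ = 2646 MPa = 2.65 GPa.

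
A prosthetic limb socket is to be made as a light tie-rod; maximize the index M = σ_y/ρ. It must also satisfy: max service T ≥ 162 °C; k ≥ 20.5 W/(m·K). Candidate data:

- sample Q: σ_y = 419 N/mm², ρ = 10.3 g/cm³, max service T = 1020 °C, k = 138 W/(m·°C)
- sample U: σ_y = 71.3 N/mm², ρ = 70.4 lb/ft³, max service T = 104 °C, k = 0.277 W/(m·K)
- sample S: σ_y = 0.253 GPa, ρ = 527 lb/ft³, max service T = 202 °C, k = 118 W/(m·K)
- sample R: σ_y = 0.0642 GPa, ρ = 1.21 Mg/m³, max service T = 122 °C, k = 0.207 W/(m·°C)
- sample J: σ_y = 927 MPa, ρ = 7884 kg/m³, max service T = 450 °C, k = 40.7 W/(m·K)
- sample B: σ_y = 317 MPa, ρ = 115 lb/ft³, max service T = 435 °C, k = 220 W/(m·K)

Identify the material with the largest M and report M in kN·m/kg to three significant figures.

sample B, M = 172 kN·m/kg

Screen on constraints: max service T ≥ 162 °C; k ≥ 20.5 W/(m·K). Survivors: sample Q, sample S, sample J, sample B.
Normalizing units and computing the index:
  sample Q: σ_y = 419.0 MPa, ρ = 10300 kg/m³
  sample S: σ_y = 253.0 MPa, ρ = 8442 kg/m³
  sample J: σ_y = 927.0 MPa, ρ = 7884 kg/m³
  sample B: σ_y = 317.0 MPa, ρ = 1842 kg/m³
  sample B: M = 172 kN·m/kg
  sample J: M = 118 kN·m/kg
  sample Q: M = 40.7 kN·m/kg
  sample S: M = 30.0 kN·m/kg
Sample B has the largest M.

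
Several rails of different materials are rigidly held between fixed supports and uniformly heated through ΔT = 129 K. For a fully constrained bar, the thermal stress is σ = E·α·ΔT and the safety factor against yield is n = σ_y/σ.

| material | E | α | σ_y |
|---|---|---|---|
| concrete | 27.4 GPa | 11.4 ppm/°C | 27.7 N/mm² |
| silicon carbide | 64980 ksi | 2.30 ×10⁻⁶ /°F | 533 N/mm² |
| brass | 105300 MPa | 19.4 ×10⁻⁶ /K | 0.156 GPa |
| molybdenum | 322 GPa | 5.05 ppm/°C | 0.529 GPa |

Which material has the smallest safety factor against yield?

With everything in SI (GPa, ×10⁻⁶/K, MPa):
  concrete: E = 27.40, α = 11.4, σ_y = 27.70 → σ = 40.3 MPa, n = 0.687
  silicon carbide: E = 448.0, α = 4.14, σ_y = 533.0 → σ = 239 MPa, n = 2.23
  brass: E = 105.3, α = 19.4, σ_y = 156.0 → σ = 264 MPa, n = 0.592
  molybdenum: E = 322.0, α = 5.05, σ_y = 529.0 → σ = 210 MPa, n = 2.52
Brass has the lowest safety factor, n = 0.592.

brass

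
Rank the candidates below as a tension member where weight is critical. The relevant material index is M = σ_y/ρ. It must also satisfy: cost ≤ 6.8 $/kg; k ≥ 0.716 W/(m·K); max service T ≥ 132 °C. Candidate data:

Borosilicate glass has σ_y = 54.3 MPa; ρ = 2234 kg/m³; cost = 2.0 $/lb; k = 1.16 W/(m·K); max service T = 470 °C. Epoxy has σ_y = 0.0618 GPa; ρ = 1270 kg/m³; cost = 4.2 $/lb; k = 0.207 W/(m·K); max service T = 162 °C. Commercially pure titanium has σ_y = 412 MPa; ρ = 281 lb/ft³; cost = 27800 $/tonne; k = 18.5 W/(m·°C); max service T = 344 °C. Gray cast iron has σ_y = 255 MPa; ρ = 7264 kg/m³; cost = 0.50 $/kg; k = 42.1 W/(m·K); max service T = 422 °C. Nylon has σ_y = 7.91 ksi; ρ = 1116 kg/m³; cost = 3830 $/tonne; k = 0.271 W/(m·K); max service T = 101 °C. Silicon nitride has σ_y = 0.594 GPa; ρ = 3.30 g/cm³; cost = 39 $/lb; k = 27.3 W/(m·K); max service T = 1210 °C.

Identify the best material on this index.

Screen on constraints: cost ≤ 6.8 $/kg; k ≥ 0.716 W/(m·K); max service T ≥ 132 °C. Survivors: borosilicate glass, gray cast iron.
In SI units:
  borosilicate glass: σ_y = 54.30 MPa, ρ = 2234 kg/m³
  gray cast iron: σ_y = 255.0 MPa, ρ = 7264 kg/m³
  gray cast iron: M = 35.1 kN·m/kg
  borosilicate glass: M = 24.3 kN·m/kg
Highest index: gray cast iron.

gray cast iron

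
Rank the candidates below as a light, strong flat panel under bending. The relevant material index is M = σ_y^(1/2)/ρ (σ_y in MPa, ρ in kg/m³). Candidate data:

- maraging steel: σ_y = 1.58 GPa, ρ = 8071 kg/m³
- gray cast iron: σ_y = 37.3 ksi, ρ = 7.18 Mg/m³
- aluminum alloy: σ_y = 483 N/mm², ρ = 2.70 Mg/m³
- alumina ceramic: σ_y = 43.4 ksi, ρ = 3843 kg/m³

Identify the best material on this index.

aluminum alloy

In SI units:
  maraging steel: σ_y = 1580 MPa, ρ = 8071 kg/m³
  gray cast iron: σ_y = 257.2 MPa, ρ = 7180 kg/m³
  aluminum alloy: σ_y = 483.0 MPa, ρ = 2700 kg/m³
  alumina ceramic: σ_y = 299.2 MPa, ρ = 3843 kg/m³
  aluminum alloy: M = 8.14×10⁻³
  maraging steel: M = 4.92×10⁻³
  alumina ceramic: M = 4.50×10⁻³
  gray cast iron: M = 2.23×10⁻³
The maximum is for aluminum alloy.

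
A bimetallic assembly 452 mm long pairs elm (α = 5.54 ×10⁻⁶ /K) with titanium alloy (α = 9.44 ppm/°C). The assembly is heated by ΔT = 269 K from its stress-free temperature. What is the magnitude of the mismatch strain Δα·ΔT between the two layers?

Δα = |5.54 − 9.44|×10⁻⁶/K = 3.90×10⁻⁶/K.
Mismatch strain = Δα·ΔT = 3.90×10⁻⁶ × 269.0 = 1.05×10⁻³.

1.05×10⁻³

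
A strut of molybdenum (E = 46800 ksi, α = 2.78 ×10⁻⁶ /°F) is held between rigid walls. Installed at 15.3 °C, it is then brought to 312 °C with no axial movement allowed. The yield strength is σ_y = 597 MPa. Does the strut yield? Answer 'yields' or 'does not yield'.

does not yield

E = 46800 ksi = 322.7 GPa.
α = 2.78×10⁻⁶/°F × 9/5 = 5.00×10⁻⁶/K.
ΔT = 296.7 K. Constrained thermal stress σ = E·α·ΔT = 322.7×10³ MPa × 5.00×10⁻⁶ × 296.7 = 479 MPa (compressive).
Compare to σ_y = 597 MPa: σ < σ_y, so it does not yield.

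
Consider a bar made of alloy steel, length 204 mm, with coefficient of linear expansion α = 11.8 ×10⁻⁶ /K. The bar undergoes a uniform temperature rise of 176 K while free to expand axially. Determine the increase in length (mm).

ΔL = α·L₀·ΔT = 11.8×10⁻⁶ × 204 mm × 176.0 K = 0.424 mm.

0.424 mm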